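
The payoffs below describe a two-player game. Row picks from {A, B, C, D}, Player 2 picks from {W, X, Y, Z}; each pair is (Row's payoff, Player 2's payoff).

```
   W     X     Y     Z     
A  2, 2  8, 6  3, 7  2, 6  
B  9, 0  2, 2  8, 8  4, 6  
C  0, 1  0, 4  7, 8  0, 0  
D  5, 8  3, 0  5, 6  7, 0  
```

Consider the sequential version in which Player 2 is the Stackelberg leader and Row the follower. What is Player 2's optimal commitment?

Work backward from Row's decision.
- W: BR = B, leader payoff 0.
- X: BR = A, leader payoff 6.
- Y: BR = B, leader payoff 8.
- Z: BR = D, leader payoff 0.
Player 2's induced payoffs are 0, 6, 8, 0, so Player 2 commits to Y. Subgame-perfect outcome: (B, Y) with payoffs (8, 8).

Y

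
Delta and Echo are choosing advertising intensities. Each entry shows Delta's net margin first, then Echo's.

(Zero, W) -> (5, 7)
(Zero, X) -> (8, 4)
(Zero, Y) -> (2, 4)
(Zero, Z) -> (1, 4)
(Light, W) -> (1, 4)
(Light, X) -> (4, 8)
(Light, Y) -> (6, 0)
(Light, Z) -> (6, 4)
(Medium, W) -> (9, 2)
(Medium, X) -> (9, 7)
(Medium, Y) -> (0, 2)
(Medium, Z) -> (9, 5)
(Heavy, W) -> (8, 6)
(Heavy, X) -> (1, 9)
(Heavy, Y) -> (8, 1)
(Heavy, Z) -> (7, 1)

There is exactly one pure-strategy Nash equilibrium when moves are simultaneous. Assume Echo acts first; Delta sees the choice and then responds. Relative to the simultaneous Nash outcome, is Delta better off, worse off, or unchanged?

Backward induction with Echo moving first.
- W: BR = Medium, leader payoff 2.
- X: BR = Medium, leader payoff 7.
- Y: BR = Heavy, leader payoff 1.
- Z: BR = Medium, leader payoff 5.
Echo's induced payoffs are 2, 7, 1, 5, so Echo commits to X. Subgame-perfect outcome: (Medium, X) with payoffs (9, 7).
Under simultaneous play:
Delta's best replies: W→Medium; X→Medium; Y→Heavy; Z→Medium.
Echo's best replies: Zero→W; Light→X; Medium→X; Heavy→X.
Only (Medium, X) has each player best-responding; Nash payoffs (9, 7).
Delta earns 9 sequentially versus 9 at the Nash outcome: unchanged.

unchanged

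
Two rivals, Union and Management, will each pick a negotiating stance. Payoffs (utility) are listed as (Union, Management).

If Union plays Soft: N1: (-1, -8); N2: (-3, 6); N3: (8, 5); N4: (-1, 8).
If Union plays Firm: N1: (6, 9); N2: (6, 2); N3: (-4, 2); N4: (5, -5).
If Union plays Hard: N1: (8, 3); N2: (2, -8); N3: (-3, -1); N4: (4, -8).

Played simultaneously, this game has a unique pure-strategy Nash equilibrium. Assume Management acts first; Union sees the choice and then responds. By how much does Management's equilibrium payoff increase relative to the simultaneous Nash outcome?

Work backward from Union's decision.
- N1 → Union plays Hard (best of -1, 6, 8); Management gets 3.
- N2 → Union plays Firm (best of -3, 6, 2); Management gets 2.
- N3 → Union plays Soft (best of 8, -4, -3); Management gets 5.
- N4 → Union plays Firm (best of -1, 5, 4); Management gets -5.
Maximizing over 3, 2, 5, -5, Management chooses N3. Subgame-perfect outcome: (Soft, N3) with payoffs (8, 5).
Under simultaneous play:
Union's best replies: N1→Hard; N2→Firm; N3→Soft; N4→Firm.
Management's best replies: Soft→N4; Firm→N1; Hard→N1.
Only (Hard, N1) has each player best-responding; Nash payoffs (8, 3).
Management's commitment gain: 5 − 3 = 2.

2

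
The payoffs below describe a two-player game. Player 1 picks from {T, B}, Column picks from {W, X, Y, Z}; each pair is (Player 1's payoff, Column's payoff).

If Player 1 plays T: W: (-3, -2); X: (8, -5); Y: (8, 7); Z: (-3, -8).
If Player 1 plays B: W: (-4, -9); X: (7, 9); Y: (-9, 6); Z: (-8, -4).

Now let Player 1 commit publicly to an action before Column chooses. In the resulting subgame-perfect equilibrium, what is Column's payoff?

Column best-responds to each possible Player 1 move:
- T: BR = Y, leader payoff 8.
- B: BR = X, leader payoff 7.
Player 1's induced payoffs are 8, 7, so Player 1 commits to T. Subgame-perfect outcome: (T, Y) with payoffs (8, 7).

7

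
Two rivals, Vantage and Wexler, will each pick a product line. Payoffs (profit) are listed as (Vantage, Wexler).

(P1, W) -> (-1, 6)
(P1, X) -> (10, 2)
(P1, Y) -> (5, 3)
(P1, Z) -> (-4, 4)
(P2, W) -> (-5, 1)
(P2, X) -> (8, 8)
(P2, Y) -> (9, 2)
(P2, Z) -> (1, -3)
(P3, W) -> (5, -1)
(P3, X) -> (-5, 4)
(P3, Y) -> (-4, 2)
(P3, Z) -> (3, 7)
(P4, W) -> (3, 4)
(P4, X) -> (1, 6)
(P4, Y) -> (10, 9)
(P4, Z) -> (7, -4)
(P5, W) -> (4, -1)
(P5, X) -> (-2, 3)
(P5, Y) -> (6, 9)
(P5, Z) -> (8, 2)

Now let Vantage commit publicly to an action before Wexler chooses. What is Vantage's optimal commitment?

Solve by backward induction (Vantage leads).
- P1: Wexler compares 6, 2, 3, 4 and picks W; Vantage would get -1.
- P2: Wexler compares 1, 8, 2, -3 and picks X; Vantage would get 8.
- P3: Wexler compares -1, 4, 2, 7 and picks Z; Vantage would get 3.
- P4: Wexler compares 4, 6, 9, -4 and picks Y; Vantage would get 10.
- P5: Wexler compares -1, 3, 9, 2 and picks Y; Vantage would get 6.
Among -1, 8, 3, 10, 6, the best is 10 at P4. Subgame-perfect outcome: (P4, Y) with payoffs (10, 9).

P4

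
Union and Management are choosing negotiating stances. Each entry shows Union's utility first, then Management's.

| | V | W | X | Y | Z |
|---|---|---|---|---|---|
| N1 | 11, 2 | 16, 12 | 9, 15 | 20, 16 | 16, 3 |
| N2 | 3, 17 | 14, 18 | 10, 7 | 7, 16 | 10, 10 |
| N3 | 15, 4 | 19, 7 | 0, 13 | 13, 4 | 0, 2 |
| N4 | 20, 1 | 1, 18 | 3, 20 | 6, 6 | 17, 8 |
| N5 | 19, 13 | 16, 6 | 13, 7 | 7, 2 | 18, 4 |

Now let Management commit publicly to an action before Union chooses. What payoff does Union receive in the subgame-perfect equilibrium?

Solve by backward induction (Management leads).
- V: Union compares 11, 3, 15, 20, 19 and picks N4; Management would get 1.
- W: Union compares 16, 14, 19, 1, 16 and picks N3; Management would get 7.
- X: Union compares 9, 10, 0, 3, 13 and picks N5; Management would get 7.
- Y: Union compares 20, 7, 13, 6, 7 and picks N1; Management would get 16.
- Z: Union compares 16, 10, 0, 17, 18 and picks N5; Management would get 4.
Among 1, 7, 7, 16, 4, the best is 16 at Y. Subgame-perfect outcome: (N1, Y) with payoffs (20, 16).

20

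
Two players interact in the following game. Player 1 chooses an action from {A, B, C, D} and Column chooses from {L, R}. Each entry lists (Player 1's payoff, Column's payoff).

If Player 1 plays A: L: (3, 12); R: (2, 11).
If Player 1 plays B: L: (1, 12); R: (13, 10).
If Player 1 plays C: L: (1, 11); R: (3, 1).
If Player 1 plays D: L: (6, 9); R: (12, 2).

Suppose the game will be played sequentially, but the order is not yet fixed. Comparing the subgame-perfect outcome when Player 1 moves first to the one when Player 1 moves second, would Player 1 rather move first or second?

second

If Player 1 leads: Column's best replies are A→L, B→L, C→L, D→L; Player 1's induced payoffs 3, 1, 1, 6; outcome (D, L), payoffs (6, 9).
If Column leads: Player 1's best replies are L→D, R→B; Column's induced payoffs 9, 10; outcome (B, R), payoffs (13, 10).
Player 1 gets 6 moving first and 13 moving second, so Player 1 prefers to move second.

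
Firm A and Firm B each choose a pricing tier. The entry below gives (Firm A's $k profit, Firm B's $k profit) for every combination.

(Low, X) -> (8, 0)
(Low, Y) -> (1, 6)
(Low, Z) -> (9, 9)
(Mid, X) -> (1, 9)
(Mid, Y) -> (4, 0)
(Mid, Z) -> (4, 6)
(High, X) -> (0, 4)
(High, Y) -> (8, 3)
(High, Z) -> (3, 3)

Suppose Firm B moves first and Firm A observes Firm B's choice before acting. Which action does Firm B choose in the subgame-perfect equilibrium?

Firm A best-responds to each possible Firm B move:
- X: Firm A compares 8, 1, 0 and picks Low; Firm B would get 0.
- Y: Firm A compares 1, 4, 8 and picks High; Firm B would get 3.
- Z: Firm A compares 9, 4, 3 and picks Low; Firm B would get 9.
Among 0, 3, 9, the best is 9 at Z. Subgame-perfect outcome: (Low, Z) with payoffs (9, 9).

Z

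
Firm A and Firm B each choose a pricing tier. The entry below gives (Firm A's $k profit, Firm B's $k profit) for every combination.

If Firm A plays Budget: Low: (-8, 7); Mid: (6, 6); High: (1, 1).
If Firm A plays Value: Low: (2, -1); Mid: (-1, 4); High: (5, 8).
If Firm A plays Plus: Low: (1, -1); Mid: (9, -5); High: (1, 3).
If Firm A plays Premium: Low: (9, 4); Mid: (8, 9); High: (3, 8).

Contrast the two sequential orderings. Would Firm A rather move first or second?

If Firm A leads: Firm B's best replies are Budget→Low, Value→High, Plus→High, Premium→Mid; Firm A's induced payoffs -8, 5, 1, 8; outcome (Premium, Mid), payoffs (8, 9).
If Firm B leads: Firm A's best replies are Low→Premium, Mid→Plus, High→Value; Firm B's induced payoffs 4, -5, 8; outcome (Value, High), payoffs (5, 8).
Firm A gets 8 moving first and 5 moving second, so Firm A prefers to move first.

first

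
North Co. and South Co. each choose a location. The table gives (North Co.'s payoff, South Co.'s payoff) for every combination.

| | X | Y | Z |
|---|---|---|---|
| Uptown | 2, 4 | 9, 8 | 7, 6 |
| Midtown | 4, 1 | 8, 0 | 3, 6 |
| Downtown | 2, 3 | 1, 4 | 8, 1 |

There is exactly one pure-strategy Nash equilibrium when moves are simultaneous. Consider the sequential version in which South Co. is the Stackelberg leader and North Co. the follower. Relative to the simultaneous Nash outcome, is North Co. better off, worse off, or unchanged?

unchanged

Solve by backward induction (South Co. leads).
- X → North Co. plays Midtown (best of 2, 4, 2); South Co. gets 1.
- Y → North Co. plays Uptown (best of 9, 8, 1); South Co. gets 8.
- Z → North Co. plays Downtown (best of 7, 3, 8); South Co. gets 1.
Among 1, 8, 1, the best is 8 at Y. Subgame-perfect outcome: (Uptown, Y) with payoffs (9, 8).
For the simultaneous game, intersect best replies.
North Co.'s best replies: X→Midtown; Y→Uptown; Z→Downtown.
South Co.'s best replies: Uptown→Y; Midtown→Z; Downtown→Y.
The unique mutual best reply is (Uptown, Y), giving (9, 8).
North Co. earns 9 sequentially versus 9 at the Nash outcome: unchanged.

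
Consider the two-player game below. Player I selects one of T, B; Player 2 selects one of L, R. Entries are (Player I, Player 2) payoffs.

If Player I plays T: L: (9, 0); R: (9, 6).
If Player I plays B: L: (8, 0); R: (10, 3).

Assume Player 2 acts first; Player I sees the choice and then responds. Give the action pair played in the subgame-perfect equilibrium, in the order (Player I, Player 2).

Player I best-responds to each possible Player 2 move:
- L → Player I plays T (best of 9, 8); Player 2 gets 0.
- R → Player I plays B (best of 9, 10); Player 2 gets 3.
Maximizing over 0, 3, Player 2 chooses R. Subgame-perfect outcome: (B, R) with payoffs (10, 3).

(B, R)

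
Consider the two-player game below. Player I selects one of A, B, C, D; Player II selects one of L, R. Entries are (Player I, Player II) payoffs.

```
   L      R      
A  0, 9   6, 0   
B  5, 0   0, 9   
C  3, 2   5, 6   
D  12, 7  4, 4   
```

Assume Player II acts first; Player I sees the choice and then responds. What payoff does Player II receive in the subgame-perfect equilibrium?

Work backward from Player I's decision.
- L → Player I plays D (best of 0, 5, 3, 12); Player II gets 7.
- R → Player I plays A (best of 6, 0, 5, 4); Player II gets 0.
Maximizing over 7, 0, Player II chooses L. Subgame-perfect outcome: (D, L) with payoffs (12, 7).

7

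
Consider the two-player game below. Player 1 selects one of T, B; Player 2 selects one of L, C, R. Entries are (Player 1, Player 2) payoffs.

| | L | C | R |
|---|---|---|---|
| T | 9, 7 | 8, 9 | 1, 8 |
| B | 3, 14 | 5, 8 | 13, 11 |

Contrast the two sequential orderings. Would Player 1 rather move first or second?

If Player 1 leads: Player 2's best replies are T→C, B→L; Player 1's induced payoffs 8, 3; outcome (T, C), payoffs (8, 9).
If Player 2 leads: Player 1's best replies are L→T, C→T, R→B; Player 2's induced payoffs 7, 9, 11; outcome (B, R), payoffs (13, 11).
Player 1 gets 8 moving first and 13 moving second, so Player 1 prefers to move second.

second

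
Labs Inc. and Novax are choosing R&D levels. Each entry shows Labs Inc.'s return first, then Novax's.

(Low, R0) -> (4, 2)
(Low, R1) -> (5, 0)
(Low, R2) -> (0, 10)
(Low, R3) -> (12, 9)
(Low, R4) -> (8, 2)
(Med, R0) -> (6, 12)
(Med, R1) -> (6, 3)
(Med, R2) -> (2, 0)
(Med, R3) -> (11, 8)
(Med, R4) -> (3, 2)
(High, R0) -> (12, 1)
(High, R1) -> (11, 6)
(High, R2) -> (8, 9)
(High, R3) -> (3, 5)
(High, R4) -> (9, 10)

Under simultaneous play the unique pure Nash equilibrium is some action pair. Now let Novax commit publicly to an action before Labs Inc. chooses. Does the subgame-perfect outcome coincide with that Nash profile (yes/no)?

yes

Labs Inc. best-responds to each possible Novax move:
- R0: BR = High, leader payoff 1.
- R1: BR = High, leader payoff 6.
- R2: BR = High, leader payoff 9.
- R3: BR = Low, leader payoff 9.
- R4: BR = High, leader payoff 10.
Among 1, 6, 9, 9, 10, the best is 10 at R4. Subgame-perfect outcome: (High, R4) with payoffs (9, 10).
For the simultaneous game, intersect best replies.
Labs Inc.'s best replies: R0→High; R1→High; R2→High; R3→Low; R4→High.
Novax's best replies: Low→R2; Med→R0; High→R4.
Only (High, R4) has each player best-responding; Nash payoffs (9, 10).
Sequential outcome (High, R4) coincides with the Nash profile (High, R4).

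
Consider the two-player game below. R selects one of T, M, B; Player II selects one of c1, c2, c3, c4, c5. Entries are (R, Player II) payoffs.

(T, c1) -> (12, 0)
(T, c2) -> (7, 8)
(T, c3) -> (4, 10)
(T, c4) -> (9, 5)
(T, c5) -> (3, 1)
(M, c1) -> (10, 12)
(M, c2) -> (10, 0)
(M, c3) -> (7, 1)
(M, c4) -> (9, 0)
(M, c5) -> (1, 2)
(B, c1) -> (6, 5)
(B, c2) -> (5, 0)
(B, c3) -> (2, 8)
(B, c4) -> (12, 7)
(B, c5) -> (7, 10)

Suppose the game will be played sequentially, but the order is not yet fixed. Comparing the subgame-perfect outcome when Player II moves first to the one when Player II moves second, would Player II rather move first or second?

If R leads: Player II's best replies are T→c3, M→c1, B→c5; R's induced payoffs 4, 10, 7; outcome (M, c1), payoffs (10, 12).
If Player II leads: R's best replies are c1→T, c2→M, c3→M, c4→B, c5→B; Player II's induced payoffs 0, 0, 1, 7, 10; outcome (B, c5), payoffs (7, 10).
Player II gets 10 moving first and 12 moving second, so Player II prefers to move second.

second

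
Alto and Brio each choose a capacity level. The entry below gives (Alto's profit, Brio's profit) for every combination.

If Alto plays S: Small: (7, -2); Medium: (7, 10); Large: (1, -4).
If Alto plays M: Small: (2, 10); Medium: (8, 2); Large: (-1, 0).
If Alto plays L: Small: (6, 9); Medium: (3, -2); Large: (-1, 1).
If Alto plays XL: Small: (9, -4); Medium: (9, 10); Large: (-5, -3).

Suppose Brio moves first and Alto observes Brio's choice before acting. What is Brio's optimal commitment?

Backward induction with Brio moving first.
- Small: Alto compares 7, 2, 6, 9 and picks XL; Brio would get -4.
- Medium: Alto compares 7, 8, 3, 9 and picks XL; Brio would get 10.
- Large: Alto compares 1, -1, -1, -5 and picks S; Brio would get -4.
Among -4, 10, -4, the best is 10 at Medium. Subgame-perfect outcome: (XL, Medium) with payoffs (9, 10).

Medium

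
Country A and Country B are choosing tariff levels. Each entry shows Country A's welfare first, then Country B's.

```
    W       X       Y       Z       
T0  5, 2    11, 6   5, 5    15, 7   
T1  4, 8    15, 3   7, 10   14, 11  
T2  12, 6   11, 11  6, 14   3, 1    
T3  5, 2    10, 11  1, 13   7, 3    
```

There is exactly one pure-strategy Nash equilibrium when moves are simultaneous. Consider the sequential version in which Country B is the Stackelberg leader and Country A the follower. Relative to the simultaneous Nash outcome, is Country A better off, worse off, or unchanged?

Solve by backward induction (Country B leads).
- W → Country A plays T2 (best of 5, 4, 12, 5); Country B gets 6.
- X → Country A plays T1 (best of 11, 15, 11, 10); Country B gets 3.
- Y → Country A plays T1 (best of 5, 7, 6, 1); Country B gets 10.
- Z → Country A plays T0 (best of 15, 14, 3, 7); Country B gets 7.
Maximizing over 6, 3, 10, 7, Country B chooses Y. Subgame-perfect outcome: (T1, Y) with payoffs (7, 10).
Now find the simultaneous Nash equilibrium.
Country A's best replies: W→T2; X→T1; Y→T1; Z→T0.
Country B's best replies: T0→Z; T1→Z; T2→Y; T3→Y.
Only (T0, Z) has each player best-responding; Nash payoffs (15, 7).
Country A earns 7 sequentially versus 15 at the Nash outcome: worse off.

worse off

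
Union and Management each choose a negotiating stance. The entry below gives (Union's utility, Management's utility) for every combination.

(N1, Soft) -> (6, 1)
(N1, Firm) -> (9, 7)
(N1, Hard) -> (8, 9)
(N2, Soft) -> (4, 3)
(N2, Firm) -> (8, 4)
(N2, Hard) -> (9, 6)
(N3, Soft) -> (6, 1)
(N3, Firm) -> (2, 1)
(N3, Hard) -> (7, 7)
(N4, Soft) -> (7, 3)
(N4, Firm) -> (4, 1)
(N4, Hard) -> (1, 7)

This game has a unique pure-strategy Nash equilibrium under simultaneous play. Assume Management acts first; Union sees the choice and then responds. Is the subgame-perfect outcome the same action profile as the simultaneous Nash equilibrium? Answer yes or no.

no

Backward induction with Management moving first.
- Soft: BR = N4, leader payoff 3.
- Firm: BR = N1, leader payoff 7.
- Hard: BR = N2, leader payoff 6.
Maximizing over 3, 7, 6, Management chooses Firm. Subgame-perfect outcome: (N1, Firm) with payoffs (9, 7).
For the simultaneous game, intersect best replies.
Union's best replies: Soft→N4; Firm→N1; Hard→N2.
Management's best replies: N1→Hard; N2→Hard; N3→Hard; N4→Hard.
The unique mutual best reply is (N2, Hard), giving (9, 6).
Sequential outcome (N1, Firm) differs from the Nash profile (N2, Hard).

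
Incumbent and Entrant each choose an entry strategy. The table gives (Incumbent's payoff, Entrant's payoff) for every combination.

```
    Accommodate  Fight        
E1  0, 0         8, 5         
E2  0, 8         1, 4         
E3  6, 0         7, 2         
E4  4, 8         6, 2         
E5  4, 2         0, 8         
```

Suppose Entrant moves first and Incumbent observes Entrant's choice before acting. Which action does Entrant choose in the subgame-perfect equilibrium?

Fight

Incumbent best-responds to each possible Entrant move:
- Accommodate → Incumbent plays E3 (best of 0, 0, 6, 4, 4); Entrant gets 0.
- Fight → Incumbent plays E1 (best of 8, 1, 7, 6, 0); Entrant gets 5.
Among 0, 5, the best is 5 at Fight. Subgame-perfect outcome: (E1, Fight) with payoffs (8, 5).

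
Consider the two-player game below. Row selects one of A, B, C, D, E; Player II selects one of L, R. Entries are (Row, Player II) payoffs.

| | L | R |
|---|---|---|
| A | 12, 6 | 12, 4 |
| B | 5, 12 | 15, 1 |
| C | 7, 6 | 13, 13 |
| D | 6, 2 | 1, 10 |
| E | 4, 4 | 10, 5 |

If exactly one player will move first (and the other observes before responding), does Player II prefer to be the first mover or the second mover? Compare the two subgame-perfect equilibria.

If Row leads: Player II's best replies are A→L, B→L, C→R, D→R, E→R; Row's induced payoffs 12, 5, 13, 1, 10; outcome (C, R), payoffs (13, 13).
If Player II leads: Row's best replies are L→A, R→B; Player II's induced payoffs 6, 1; outcome (A, L), payoffs (12, 6).
Player II gets 6 moving first and 13 moving second, so Player II prefers to move second.

second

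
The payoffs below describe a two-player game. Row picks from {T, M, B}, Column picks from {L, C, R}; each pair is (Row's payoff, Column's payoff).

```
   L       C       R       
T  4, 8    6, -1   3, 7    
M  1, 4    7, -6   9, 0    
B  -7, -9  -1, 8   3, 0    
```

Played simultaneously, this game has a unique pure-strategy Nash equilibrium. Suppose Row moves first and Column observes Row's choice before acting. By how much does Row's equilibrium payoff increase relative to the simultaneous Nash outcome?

0

Column best-responds to each possible Row move:
- T → Column plays L (best of 8, -1, 7); Row gets 4.
- M → Column plays L (best of 4, -6, 0); Row gets 1.
- B → Column plays C (best of -9, 8, 0); Row gets -1.
Among 4, 1, -1, the best is 4 at T. Subgame-perfect outcome: (T, L) with payoffs (4, 8).
Now find the simultaneous Nash equilibrium.
Row's best replies: L→T; C→M; R→M.
Column's best replies: T→L; M→L; B→C.
The unique mutual best reply is (T, L), giving (4, 8).
Row's commitment gain: 4 − 4 = 0.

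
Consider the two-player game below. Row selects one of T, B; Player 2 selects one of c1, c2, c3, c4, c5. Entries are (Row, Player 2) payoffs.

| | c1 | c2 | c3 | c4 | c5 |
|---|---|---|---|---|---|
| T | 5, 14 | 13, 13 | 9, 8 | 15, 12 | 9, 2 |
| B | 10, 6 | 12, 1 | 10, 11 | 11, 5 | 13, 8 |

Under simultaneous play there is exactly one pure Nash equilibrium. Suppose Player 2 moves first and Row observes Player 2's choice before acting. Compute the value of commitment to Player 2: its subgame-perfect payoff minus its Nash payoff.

Backward induction with Player 2 moving first.
- c1: Row compares 5, 10 and picks B; Player 2 would get 6.
- c2: Row compares 13, 12 and picks T; Player 2 would get 13.
- c3: Row compares 9, 10 and picks B; Player 2 would get 11.
- c4: Row compares 15, 11 and picks T; Player 2 would get 12.
- c5: Row compares 9, 13 and picks B; Player 2 would get 8.
Player 2's induced payoffs are 6, 13, 11, 12, 8, so Player 2 commits to c2. Subgame-perfect outcome: (T, c2) with payoffs (13, 13).
For the simultaneous game, intersect best replies.
Row's best replies: c1→B; c2→T; c3→B; c4→T; c5→B.
Player 2's best replies: T→c1; B→c3.
The unique mutual best reply is (B, c3), giving (10, 11).
Player 2's commitment gain: 13 − 11 = 2.

2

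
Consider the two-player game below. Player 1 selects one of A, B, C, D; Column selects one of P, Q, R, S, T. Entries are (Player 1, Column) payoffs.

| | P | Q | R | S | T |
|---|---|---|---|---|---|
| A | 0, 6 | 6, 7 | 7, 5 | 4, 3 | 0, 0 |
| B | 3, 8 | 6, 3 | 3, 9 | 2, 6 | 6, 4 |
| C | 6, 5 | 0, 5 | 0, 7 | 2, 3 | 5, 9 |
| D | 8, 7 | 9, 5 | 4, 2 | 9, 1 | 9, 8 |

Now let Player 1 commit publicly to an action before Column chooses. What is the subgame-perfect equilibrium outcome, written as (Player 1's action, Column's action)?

Column best-responds to each possible Player 1 move:
- A: Column compares 6, 7, 5, 3, 0 and picks Q; Player 1 would get 6.
- B: Column compares 8, 3, 9, 6, 4 and picks R; Player 1 would get 3.
- C: Column compares 5, 5, 7, 3, 9 and picks T; Player 1 would get 5.
- D: Column compares 7, 5, 2, 1, 8 and picks T; Player 1 would get 9.
Player 1's induced payoffs are 6, 3, 5, 9, so Player 1 commits to D. Subgame-perfect outcome: (D, T) with payoffs (9, 8).

(D, T)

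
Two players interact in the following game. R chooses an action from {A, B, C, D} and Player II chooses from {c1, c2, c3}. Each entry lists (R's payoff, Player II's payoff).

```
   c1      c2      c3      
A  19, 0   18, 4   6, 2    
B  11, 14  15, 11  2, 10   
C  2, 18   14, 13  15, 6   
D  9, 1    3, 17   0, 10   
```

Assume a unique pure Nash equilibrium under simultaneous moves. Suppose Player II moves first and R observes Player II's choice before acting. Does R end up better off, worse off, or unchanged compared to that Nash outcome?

worse off

Backward induction with Player II moving first.
- c1: BR = A, leader payoff 0.
- c2: BR = A, leader payoff 4.
- c3: BR = C, leader payoff 6.
Maximizing over 0, 4, 6, Player II chooses c3. Subgame-perfect outcome: (C, c3) with payoffs (15, 6).
For the simultaneous game, intersect best replies.
R's best replies: c1→A; c2→A; c3→C.
Player II's best replies: A→c2; B→c1; C→c1; D→c2.
Only (A, c2) has each player best-responding; Nash payoffs (18, 4).
R earns 15 sequentially versus 18 at the Nash outcome: worse off.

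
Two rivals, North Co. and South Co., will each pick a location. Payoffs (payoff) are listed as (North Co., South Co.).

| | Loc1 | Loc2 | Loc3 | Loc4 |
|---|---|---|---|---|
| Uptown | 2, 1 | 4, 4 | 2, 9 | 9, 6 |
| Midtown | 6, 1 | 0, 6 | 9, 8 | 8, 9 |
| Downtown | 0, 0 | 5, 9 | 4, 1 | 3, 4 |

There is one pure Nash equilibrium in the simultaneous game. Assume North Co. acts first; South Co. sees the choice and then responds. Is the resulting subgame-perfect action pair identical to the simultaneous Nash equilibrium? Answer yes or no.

South Co. best-responds to each possible North Co. move:
- Uptown → South Co. plays Loc3 (best of 1, 4, 9, 6); North Co. gets 2.
- Midtown → South Co. plays Loc4 (best of 1, 6, 8, 9); North Co. gets 8.
- Downtown → South Co. plays Loc2 (best of 0, 9, 1, 4); North Co. gets 5.
Maximizing over 2, 8, 5, North Co. chooses Midtown. Subgame-perfect outcome: (Midtown, Loc4) with payoffs (8, 9).
Now find the simultaneous Nash equilibrium.
North Co.'s best replies: Loc1→Midtown; Loc2→Downtown; Loc3→Midtown; Loc4→Uptown.
South Co.'s best replies: Uptown→Loc3; Midtown→Loc4; Downtown→Loc2.
Only (Downtown, Loc2) has each player best-responding; Nash payoffs (5, 9).
Sequential outcome (Midtown, Loc4) differs from the Nash profile (Downtown, Loc2).

no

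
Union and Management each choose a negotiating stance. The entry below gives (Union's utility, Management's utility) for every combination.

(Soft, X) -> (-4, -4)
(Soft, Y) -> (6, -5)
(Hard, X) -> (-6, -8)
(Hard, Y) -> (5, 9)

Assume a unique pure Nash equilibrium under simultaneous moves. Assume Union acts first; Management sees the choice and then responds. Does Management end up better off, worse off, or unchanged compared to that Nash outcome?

better off

Solve by backward induction (Union leads).
- Soft → Management plays X (best of -4, -5); Union gets -4.
- Hard → Management plays Y (best of -8, 9); Union gets 5.
Union's induced payoffs are -4, 5, so Union commits to Hard. Subgame-perfect outcome: (Hard, Y) with payoffs (5, 9).
Now find the simultaneous Nash equilibrium.
Union's best replies: X→Soft; Y→Soft.
Management's best replies: Soft→X; Hard→Y.
The unique mutual best reply is (Soft, X), giving (-4, -4).
Management earns 9 sequentially versus -4 at the Nash outcome: better off.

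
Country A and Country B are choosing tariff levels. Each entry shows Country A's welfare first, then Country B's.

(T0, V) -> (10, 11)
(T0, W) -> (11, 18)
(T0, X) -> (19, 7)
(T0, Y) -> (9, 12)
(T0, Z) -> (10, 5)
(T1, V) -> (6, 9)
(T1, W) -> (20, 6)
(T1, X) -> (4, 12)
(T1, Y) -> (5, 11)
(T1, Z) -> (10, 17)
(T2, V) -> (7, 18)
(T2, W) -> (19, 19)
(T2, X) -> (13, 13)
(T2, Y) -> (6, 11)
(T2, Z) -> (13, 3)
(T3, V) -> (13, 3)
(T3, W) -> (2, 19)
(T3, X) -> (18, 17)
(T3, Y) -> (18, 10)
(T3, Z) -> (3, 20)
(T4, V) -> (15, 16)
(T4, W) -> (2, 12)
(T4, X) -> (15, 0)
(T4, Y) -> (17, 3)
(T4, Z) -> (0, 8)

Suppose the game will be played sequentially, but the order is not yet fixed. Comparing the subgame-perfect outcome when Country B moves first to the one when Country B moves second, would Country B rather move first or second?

second

If Country A leads: Country B's best replies are T0→W, T1→Z, T2→W, T3→Z, T4→V; Country A's induced payoffs 11, 10, 19, 3, 15; outcome (T2, W), payoffs (19, 19).
If Country B leads: Country A's best replies are V→T4, W→T1, X→T0, Y→T3, Z→T2; Country B's induced payoffs 16, 6, 7, 10, 3; outcome (T4, V), payoffs (15, 16).
Country B gets 16 moving first and 19 moving second, so Country B prefers to move second.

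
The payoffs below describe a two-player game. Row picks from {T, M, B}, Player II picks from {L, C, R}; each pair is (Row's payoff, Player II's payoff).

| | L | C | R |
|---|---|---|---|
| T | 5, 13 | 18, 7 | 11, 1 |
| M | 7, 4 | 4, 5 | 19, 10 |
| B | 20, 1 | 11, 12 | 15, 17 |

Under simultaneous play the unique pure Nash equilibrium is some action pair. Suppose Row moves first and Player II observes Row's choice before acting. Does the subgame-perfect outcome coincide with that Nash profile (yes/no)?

yes

Work backward from Player II's decision.
- T → Player II plays L (best of 13, 7, 1); Row gets 5.
- M → Player II plays R (best of 4, 5, 10); Row gets 19.
- B → Player II plays R (best of 1, 12, 17); Row gets 15.
Among 5, 19, 15, the best is 19 at M. Subgame-perfect outcome: (M, R) with payoffs (19, 10).
Now find the simultaneous Nash equilibrium.
Row's best replies: L→B; C→T; R→M.
Player II's best replies: T→L; M→R; B→R.
Only (M, R) has each player best-responding; Nash payoffs (19, 10).
Sequential outcome (M, R) coincides with the Nash profile (M, R).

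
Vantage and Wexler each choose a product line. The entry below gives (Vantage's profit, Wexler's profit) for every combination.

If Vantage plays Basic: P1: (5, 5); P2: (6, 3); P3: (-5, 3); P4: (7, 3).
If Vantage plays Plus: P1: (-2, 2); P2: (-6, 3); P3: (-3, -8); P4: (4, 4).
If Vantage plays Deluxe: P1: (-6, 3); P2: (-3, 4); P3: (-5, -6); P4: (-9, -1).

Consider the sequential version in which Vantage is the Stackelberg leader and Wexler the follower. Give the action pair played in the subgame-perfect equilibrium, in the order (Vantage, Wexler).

(Basic, P1)

Wexler best-responds to each possible Vantage move:
- Basic: Wexler compares 5, 3, 3, 3 and picks P1; Vantage would get 5.
- Plus: Wexler compares 2, 3, -8, 4 and picks P4; Vantage would get 4.
- Deluxe: Wexler compares 3, 4, -6, -1 and picks P2; Vantage would get -3.
Vantage's induced payoffs are 5, 4, -3, so Vantage commits to Basic. Subgame-perfect outcome: (Basic, P1) with payoffs (5, 5).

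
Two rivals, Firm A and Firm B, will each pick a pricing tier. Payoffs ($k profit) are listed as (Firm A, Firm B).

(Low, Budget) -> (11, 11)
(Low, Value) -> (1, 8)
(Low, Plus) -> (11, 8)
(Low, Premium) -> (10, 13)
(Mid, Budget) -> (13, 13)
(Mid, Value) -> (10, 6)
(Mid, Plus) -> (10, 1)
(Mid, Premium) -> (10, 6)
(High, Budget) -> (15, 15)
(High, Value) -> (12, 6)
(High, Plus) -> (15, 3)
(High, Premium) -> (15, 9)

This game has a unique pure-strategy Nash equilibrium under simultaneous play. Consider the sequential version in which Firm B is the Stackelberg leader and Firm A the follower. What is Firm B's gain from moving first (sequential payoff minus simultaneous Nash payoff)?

Firm A best-responds to each possible Firm B move:
- Budget → Firm A plays High (best of 11, 13, 15); Firm B gets 15.
- Value → Firm A plays High (best of 1, 10, 12); Firm B gets 6.
- Plus → Firm A plays High (best of 11, 10, 15); Firm B gets 3.
- Premium → Firm A plays High (best of 10, 10, 15); Firm B gets 9.
Maximizing over 15, 6, 3, 9, Firm B chooses Budget. Subgame-perfect outcome: (High, Budget) with payoffs (15, 15).
For the simultaneous game, intersect best replies.
Firm A's best replies: Budget→High; Value→High; Plus→High; Premium→High.
Firm B's best replies: Low→Premium; Mid→Budget; High→Budget.
The unique mutual best reply is (High, Budget), giving (15, 15).
Firm B's commitment gain: 15 − 15 = 0.

0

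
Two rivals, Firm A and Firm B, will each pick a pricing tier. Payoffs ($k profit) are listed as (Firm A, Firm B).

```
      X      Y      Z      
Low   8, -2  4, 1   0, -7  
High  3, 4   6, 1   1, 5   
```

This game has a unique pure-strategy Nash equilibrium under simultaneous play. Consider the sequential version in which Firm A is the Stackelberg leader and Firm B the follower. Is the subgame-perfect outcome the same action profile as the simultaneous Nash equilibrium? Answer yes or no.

no

Backward induction with Firm A moving first.
- Low → Firm B plays Y (best of -2, 1, -7); Firm A gets 4.
- High → Firm B plays Z (best of 4, 1, 5); Firm A gets 1.
Firm A's induced payoffs are 4, 1, so Firm A commits to Low. Subgame-perfect outcome: (Low, Y) with payoffs (4, 1).
For the simultaneous game, intersect best replies.
Firm A's best replies: X→Low; Y→High; Z→High.
Firm B's best replies: Low→Y; High→Z.
Only (High, Z) has each player best-responding; Nash payoffs (1, 5).
Sequential outcome (Low, Y) differs from the Nash profile (High, Z).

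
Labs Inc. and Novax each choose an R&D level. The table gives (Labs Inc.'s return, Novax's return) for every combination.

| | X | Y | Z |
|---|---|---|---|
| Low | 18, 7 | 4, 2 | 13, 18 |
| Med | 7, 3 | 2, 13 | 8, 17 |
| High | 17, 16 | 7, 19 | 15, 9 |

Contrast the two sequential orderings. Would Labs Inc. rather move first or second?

If Labs Inc. leads: Novax's best replies are Low→Z, Med→Z, High→Y; Labs Inc.'s induced payoffs 13, 8, 7; outcome (Low, Z), payoffs (13, 18).
If Novax leads: Labs Inc.'s best replies are X→Low, Y→High, Z→High; Novax's induced payoffs 7, 19, 9; outcome (High, Y), payoffs (7, 19).
Labs Inc. gets 13 moving first and 7 moving second, so Labs Inc. prefers to move first.

first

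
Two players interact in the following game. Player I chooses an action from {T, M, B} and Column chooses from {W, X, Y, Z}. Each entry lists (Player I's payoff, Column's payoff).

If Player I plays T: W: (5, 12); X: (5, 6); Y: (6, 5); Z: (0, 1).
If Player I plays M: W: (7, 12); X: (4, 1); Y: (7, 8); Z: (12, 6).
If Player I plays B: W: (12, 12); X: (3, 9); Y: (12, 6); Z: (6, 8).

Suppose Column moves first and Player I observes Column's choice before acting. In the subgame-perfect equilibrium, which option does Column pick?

W

Backward induction with Column moving first.
- W: Player I compares 5, 7, 12 and picks B; Column would get 12.
- X: Player I compares 5, 4, 3 and picks T; Column would get 6.
- Y: Player I compares 6, 7, 12 and picks B; Column would get 6.
- Z: Player I compares 0, 12, 6 and picks M; Column would get 6.
Column's induced payoffs are 12, 6, 6, 6, so Column commits to W. Subgame-perfect outcome: (B, W) with payoffs (12, 12).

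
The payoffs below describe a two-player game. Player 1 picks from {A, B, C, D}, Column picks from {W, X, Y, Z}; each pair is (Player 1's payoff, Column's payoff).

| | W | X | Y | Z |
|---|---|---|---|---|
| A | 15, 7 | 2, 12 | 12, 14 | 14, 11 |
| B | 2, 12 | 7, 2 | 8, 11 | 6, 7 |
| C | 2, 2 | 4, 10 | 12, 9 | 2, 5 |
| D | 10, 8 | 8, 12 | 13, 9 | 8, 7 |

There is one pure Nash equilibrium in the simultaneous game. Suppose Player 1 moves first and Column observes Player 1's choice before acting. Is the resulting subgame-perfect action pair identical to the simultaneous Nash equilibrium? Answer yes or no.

Work backward from Column's decision.
- A: Column compares 7, 12, 14, 11 and picks Y; Player 1 would get 12.
- B: Column compares 12, 2, 11, 7 and picks W; Player 1 would get 2.
- C: Column compares 2, 10, 9, 5 and picks X; Player 1 would get 4.
- D: Column compares 8, 12, 9, 7 and picks X; Player 1 would get 8.
Maximizing over 12, 2, 4, 8, Player 1 chooses A. Subgame-perfect outcome: (A, Y) with payoffs (12, 14).
Under simultaneous play:
Player 1's best replies: W→A; X→D; Y→D; Z→A.
Column's best replies: A→Y; B→W; C→X; D→X.
The unique mutual best reply is (D, X), giving (8, 12).
Sequential outcome (A, Y) differs from the Nash profile (D, X).

no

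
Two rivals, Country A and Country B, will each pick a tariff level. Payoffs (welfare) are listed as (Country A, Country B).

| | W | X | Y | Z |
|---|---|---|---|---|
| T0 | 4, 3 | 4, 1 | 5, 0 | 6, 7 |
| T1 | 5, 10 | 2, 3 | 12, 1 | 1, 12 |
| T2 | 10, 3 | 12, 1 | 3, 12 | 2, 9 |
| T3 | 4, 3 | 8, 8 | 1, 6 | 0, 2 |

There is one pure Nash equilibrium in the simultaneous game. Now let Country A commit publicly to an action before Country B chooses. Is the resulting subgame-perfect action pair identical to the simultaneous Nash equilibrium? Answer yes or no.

Backward induction with Country A moving first.
- T0: Country B compares 3, 1, 0, 7 and picks Z; Country A would get 6.
- T1: Country B compares 10, 3, 1, 12 and picks Z; Country A would get 1.
- T2: Country B compares 3, 1, 12, 9 and picks Y; Country A would get 3.
- T3: Country B compares 3, 8, 6, 2 and picks X; Country A would get 8.
Among 6, 1, 3, 8, the best is 8 at T3. Subgame-perfect outcome: (T3, X) with payoffs (8, 8).
Now find the simultaneous Nash equilibrium.
Country A's best replies: W→T2; X→T2; Y→T1; Z→T0.
Country B's best replies: T0→Z; T1→Z; T2→Y; T3→X.
Only (T0, Z) has each player best-responding; Nash payoffs (6, 7).
Sequential outcome (T3, X) differs from the Nash profile (T0, Z).

no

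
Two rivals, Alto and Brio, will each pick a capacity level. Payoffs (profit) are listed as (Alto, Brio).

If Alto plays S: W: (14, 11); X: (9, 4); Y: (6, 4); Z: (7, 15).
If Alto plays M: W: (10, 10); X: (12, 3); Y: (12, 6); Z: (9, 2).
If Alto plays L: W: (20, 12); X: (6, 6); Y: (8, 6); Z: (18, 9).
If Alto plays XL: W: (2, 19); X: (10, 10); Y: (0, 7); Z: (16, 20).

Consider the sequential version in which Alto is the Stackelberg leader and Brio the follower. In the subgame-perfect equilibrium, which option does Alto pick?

Backward induction with Alto moving first.
- S → Brio plays Z (best of 11, 4, 4, 15); Alto gets 7.
- M → Brio plays W (best of 10, 3, 6, 2); Alto gets 10.
- L → Brio plays W (best of 12, 6, 6, 9); Alto gets 20.
- XL → Brio plays Z (best of 19, 10, 7, 20); Alto gets 16.
Among 7, 10, 20, 16, the best is 20 at L. Subgame-perfect outcome: (L, W) with payoffs (20, 12).

L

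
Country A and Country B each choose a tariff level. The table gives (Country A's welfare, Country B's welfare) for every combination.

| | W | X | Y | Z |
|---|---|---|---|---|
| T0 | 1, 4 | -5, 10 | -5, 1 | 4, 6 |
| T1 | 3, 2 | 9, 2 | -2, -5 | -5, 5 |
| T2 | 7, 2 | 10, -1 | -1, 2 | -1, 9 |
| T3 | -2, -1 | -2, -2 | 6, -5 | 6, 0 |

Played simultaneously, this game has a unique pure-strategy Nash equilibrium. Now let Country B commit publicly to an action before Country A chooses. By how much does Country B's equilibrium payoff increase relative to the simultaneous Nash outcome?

Country A best-responds to each possible Country B move:
- W: BR = T2, leader payoff 2.
- X: BR = T2, leader payoff -1.
- Y: BR = T3, leader payoff -5.
- Z: BR = T3, leader payoff 0.
Country B's induced payoffs are 2, -1, -5, 0, so Country B commits to W. Subgame-perfect outcome: (T2, W) with payoffs (7, 2).
Now find the simultaneous Nash equilibrium.
Country A's best replies: W→T2; X→T2; Y→T3; Z→T3.
Country B's best replies: T0→X; T1→Z; T2→Z; T3→Z.
The unique mutual best reply is (T3, Z), giving (6, 0).
Country B's commitment gain: 2 − 0 = 2.

2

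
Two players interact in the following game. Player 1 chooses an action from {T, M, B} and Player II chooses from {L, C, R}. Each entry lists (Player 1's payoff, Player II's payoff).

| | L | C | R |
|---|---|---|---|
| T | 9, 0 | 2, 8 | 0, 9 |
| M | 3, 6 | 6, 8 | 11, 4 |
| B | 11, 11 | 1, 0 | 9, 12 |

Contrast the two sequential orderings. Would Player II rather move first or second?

If Player 1 leads: Player II's best replies are T→R, M→C, B→R; Player 1's induced payoffs 0, 6, 9; outcome (B, R), payoffs (9, 12).
If Player II leads: Player 1's best replies are L→B, C→M, R→M; Player II's induced payoffs 11, 8, 4; outcome (B, L), payoffs (11, 11).
Player II gets 11 moving first and 12 moving second, so Player II prefers to move second.

second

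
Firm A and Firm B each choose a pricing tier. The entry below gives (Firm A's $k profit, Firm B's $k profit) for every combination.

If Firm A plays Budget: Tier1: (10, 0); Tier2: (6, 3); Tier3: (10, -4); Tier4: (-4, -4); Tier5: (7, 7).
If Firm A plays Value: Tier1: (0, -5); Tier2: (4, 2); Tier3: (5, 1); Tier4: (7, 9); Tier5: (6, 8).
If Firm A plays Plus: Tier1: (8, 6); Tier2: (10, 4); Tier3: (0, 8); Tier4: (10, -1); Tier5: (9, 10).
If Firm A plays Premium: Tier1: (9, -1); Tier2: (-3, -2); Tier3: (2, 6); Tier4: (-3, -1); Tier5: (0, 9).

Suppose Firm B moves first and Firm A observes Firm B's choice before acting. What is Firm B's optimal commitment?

Tier5

Solve by backward induction (Firm B leads).
- Tier1 → Firm A plays Budget (best of 10, 0, 8, 9); Firm B gets 0.
- Tier2 → Firm A plays Plus (best of 6, 4, 10, -3); Firm B gets 4.
- Tier3 → Firm A plays Budget (best of 10, 5, 0, 2); Firm B gets -4.
- Tier4 → Firm A plays Plus (best of -4, 7, 10, -3); Firm B gets -1.
- Tier5 → Firm A plays Plus (best of 7, 6, 9, 0); Firm B gets 10.
Maximizing over 0, 4, -4, -1, 10, Firm B chooses Tier5. Subgame-perfect outcome: (Plus, Tier5) with payoffs (9, 10).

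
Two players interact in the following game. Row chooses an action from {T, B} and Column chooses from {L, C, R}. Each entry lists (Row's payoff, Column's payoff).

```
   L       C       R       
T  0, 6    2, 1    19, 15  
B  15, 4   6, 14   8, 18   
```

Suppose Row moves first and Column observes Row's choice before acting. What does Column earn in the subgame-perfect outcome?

15

Work backward from Column's decision.
- T: BR = R, leader payoff 19.
- B: BR = R, leader payoff 8.
Among 19, 8, the best is 19 at T. Subgame-perfect outcome: (T, R) with payoffs (19, 15).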